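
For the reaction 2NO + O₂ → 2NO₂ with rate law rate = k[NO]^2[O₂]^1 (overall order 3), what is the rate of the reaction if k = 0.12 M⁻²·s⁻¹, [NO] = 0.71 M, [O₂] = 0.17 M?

0.01028 M/s

Step 1: The rate law is rate = k[NO]^2[O₂]^1, overall order = 2+1 = 3
Step 2: Substitute values: rate = 0.12 × (0.71)^2 × (0.17)^1
Step 3: rate = 0.12 × 0.5041 × 0.17 = 0.0102836 M/s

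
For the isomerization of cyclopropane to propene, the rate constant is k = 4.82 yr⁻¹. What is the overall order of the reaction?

first order (1)

Step 1: The units of k for an nth-order reaction are (concentration)^(1-n)·(time)⁻¹.
Step 2: Here k has units yr⁻¹, so the concentration exponent is 0.
Step 3: 1 - n = 0 ⇒ n = 1. The reaction is first order.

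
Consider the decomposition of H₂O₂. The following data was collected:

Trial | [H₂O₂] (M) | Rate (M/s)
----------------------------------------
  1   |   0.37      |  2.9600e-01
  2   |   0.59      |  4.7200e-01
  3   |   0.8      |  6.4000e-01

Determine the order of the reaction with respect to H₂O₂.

first order (1)

Step 1: Compare trials to find order n where rate₂/rate₁ = ([H₂O₂]₂/[H₂O₂]₁)^n
Step 2: rate₂/rate₁ = 4.7200e-01/2.9600e-01 = 1.595
Step 3: [H₂O₂]₂/[H₂O₂]₁ = 0.59/0.37 = 1.595
Step 4: n = ln(1.595)/ln(1.595) = 1.00 ≈ 1
Step 5: The reaction is first order in H₂O₂.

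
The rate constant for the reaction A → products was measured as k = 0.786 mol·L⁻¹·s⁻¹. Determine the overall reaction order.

zeroth order (0)

Step 1: The units of k for an nth-order reaction are (concentration)^(1-n)·(time)⁻¹.
Step 2: Here k has units mol·L⁻¹·s⁻¹, so the concentration exponent is 1.
Step 3: 1 - n = 1 ⇒ n = 0. The reaction is zeroth order.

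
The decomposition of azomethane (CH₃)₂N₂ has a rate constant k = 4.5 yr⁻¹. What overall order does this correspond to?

first order (1)

Step 1: The units of k for an nth-order reaction are (concentration)^(1-n)·(time)⁻¹.
Step 2: Here k has units yr⁻¹, so the concentration exponent is 0.
Step 3: 1 - n = 0 ⇒ n = 1. The reaction is first order.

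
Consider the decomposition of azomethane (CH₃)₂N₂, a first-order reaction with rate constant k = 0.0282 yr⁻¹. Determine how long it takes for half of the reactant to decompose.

24.58 yr

Step 1: For a first-order reaction, t₁/₂ = ln(2)/k
Step 2: t₁/₂ = ln(2)/0.0282
Step 3: t₁/₂ = 0.6931/0.0282 = 24.58 yr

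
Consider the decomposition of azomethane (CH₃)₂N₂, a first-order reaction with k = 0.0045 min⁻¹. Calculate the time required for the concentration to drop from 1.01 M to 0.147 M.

428.3 min

Step 1: For first-order: t = ln([azomethane]₀/[azomethane])/k
Step 2: t = ln(1.01/0.147)/0.0045
Step 3: t = ln(6.871)/0.0045
Step 4: t = 1.927/0.0045 = 428.3 min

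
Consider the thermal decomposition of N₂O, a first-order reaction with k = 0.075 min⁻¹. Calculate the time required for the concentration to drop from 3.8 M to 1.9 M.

9.242 min

Step 1: For first-order: t = ln([N₂O]₀/[N₂O])/k
Step 2: t = ln(3.8/1.9)/0.075
Step 3: t = ln(2)/0.075
Step 4: t = 0.6931/0.075 = 9.242 min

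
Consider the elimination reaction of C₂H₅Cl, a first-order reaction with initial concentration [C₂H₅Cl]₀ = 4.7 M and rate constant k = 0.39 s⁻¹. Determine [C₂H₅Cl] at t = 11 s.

0.06441 M

Step 1: For a first-order reaction: [C₂H₅Cl] = [C₂H₅Cl]₀ × e^(-kt)
Step 2: [C₂H₅Cl] = 4.7 × e^(-0.39 × 11)
Step 3: [C₂H₅Cl] = 4.7 × e^(-4.29)
Step 4: [C₂H₅Cl] = 4.7 × 0.0137049 = 0.06441 M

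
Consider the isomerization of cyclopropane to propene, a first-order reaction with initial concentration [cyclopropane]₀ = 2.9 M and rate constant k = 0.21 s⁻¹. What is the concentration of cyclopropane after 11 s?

0.2879 M

Step 1: For a first-order reaction: [cyclopropane] = [cyclopropane]₀ × e^(-kt)
Step 2: [cyclopropane] = 2.9 × e^(-0.21 × 11)
Step 3: [cyclopropane] = 2.9 × e^(-2.31)
Step 4: [cyclopropane] = 2.9 × 0.0992613 = 0.2879 M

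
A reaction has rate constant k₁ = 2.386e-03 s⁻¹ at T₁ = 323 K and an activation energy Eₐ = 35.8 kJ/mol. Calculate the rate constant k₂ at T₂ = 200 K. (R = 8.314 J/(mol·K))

6.562e-07 s⁻¹

Step 1: Use the two-temperature Arrhenius form: ln(k₂/k₁) = -Eₐ/R × (1/T₂ - 1/T₁)
Step 2: Convert Eₐ to J/mol: 35.8 kJ/mol = 35800 J/mol
Step 3: 1/T₂ - 1/T₁ = 1/200 - 1/323 = 1.904025e-03 K⁻¹
Step 4: ln(k₂/k₁) = -35800/8.314 × 1.904025e-03 = -8.19871
Step 5: k₂ = k₁ × exp(-8.19871) = 2.386e-03 × 2.75008e-04 = 6.562e-07 s⁻¹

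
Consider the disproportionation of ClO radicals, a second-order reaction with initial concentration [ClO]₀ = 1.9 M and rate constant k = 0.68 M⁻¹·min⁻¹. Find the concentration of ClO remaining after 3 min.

0.3897 M

Step 1: For a second-order reaction: 1/[ClO] = 1/[ClO]₀ + kt
Step 2: 1/[ClO] = 1/1.9 + 0.68 × 3
Step 3: 1/[ClO] = 0.5263 + 2.04 = 2.566
Step 4: [ClO] = 1/2.566 = 0.3897 M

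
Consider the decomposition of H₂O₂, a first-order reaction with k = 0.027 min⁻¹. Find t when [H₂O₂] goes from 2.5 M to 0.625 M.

51.34 min

Step 1: For first-order: t = ln([H₂O₂]₀/[H₂O₂])/k
Step 2: t = ln(2.5/0.625)/0.027
Step 3: t = ln(4)/0.027
Step 4: t = 1.386/0.027 = 51.34 min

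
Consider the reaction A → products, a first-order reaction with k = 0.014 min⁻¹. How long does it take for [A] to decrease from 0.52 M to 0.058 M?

156.7 min

Step 1: For first-order: t = ln([A]₀/[A])/k
Step 2: t = ln(0.52/0.058)/0.014
Step 3: t = ln(8.966)/0.014
Step 4: t = 2.193/0.014 = 156.7 min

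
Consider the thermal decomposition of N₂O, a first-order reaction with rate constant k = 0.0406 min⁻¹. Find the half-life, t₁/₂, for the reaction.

17.07 min

Step 1: For a first-order reaction, t₁/₂ = ln(2)/k
Step 2: t₁/₂ = ln(2)/0.0406
Step 3: t₁/₂ = 0.6931/0.0406 = 17.07 min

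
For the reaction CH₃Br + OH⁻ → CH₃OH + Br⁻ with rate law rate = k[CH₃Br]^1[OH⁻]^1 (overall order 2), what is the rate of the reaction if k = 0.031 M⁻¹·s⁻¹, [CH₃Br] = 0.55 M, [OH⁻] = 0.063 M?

0.001074 M/s

Step 1: The rate law is rate = k[CH₃Br]^1[OH⁻]^1, overall order = 1+1 = 2
Step 2: Substitute values: rate = 0.031 × (0.55)^1 × (0.063)^1
Step 3: rate = 0.031 × 0.55 × 0.063 = 0.00107415 M/s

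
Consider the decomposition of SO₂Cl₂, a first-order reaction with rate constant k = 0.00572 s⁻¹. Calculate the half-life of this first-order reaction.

121.2 s

Step 1: For a first-order reaction, t₁/₂ = ln(2)/k
Step 2: t₁/₂ = ln(2)/0.00572
Step 3: t₁/₂ = 0.6931/0.00572 = 121.2 s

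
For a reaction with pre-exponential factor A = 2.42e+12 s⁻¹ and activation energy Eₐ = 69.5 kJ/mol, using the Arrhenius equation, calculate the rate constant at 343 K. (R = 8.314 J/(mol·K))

6.30e+01 s⁻¹

Step 1: Use the Arrhenius equation: k = A × exp(-Eₐ/RT)
Step 2: Convert Eₐ to J/mol: 69.5 kJ/mol = 69500 J/mol
Step 3: Calculate the exponent: -Eₐ/(RT) = -69500/(8.314 × 343) = -24.37141
Step 4: k = 2.42e+12 × exp(-24.37141)
Step 5: k = 2.42e+12 × 2.60394e-11 = 6.3015e+01 s⁻¹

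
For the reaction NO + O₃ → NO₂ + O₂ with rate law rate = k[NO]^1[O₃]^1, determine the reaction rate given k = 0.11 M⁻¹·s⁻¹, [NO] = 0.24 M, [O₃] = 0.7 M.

0.01848 M/s

Step 1: The rate law is rate = k[NO]^1[O₃]^1
Step 2: Substitute: rate = 0.11 × (0.24)^1 × (0.7)^1
Step 3: rate = 0.11 × 0.24 × 0.7 = 0.01848 M/s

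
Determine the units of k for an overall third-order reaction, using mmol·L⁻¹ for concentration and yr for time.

(mmol·L⁻¹)⁻²·yr⁻¹

Step 1: For overall order n, rate = k × (concentration)^n.
Step 2: Rate has units mmol·L⁻¹·yr⁻¹; concentration term has units (mmol·L⁻¹)^3.
Step 3: k = rate / (concentration)^n, so units of k = (mmol·L⁻¹)^(1-3)·yr⁻¹ = (mmol·L⁻¹)⁻²·yr⁻¹.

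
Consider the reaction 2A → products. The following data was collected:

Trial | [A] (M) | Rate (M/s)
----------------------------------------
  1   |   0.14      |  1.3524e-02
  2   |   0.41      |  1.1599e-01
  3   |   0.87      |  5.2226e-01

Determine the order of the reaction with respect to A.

second order (2)

Step 1: Compare trials to find order n where rate₂/rate₁ = ([A]₂/[A]₁)^n
Step 2: rate₂/rate₁ = 1.1599e-01/1.3524e-02 = 8.577
Step 3: [A]₂/[A]₁ = 0.41/0.14 = 2.929
Step 4: n = ln(8.577)/ln(2.929) = 2.00 ≈ 2
Step 5: The reaction is second order in A.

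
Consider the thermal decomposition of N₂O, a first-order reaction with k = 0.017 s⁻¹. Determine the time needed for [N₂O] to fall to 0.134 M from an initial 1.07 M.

122.2 s

Step 1: For first-order: t = ln([N₂O]₀/[N₂O])/k
Step 2: t = ln(1.07/0.134)/0.017
Step 3: t = ln(7.985)/0.017
Step 4: t = 2.078/0.017 = 122.2 s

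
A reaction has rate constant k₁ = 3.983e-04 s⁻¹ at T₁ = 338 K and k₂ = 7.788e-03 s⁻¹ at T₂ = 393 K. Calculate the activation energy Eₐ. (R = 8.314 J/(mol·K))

59.7 kJ/mol

Step 1: Use the two-temperature Arrhenius form: ln(k₂/k₁) = -Eₐ/R × (1/T₂ - 1/T₁)
Step 2: ln(k₂/k₁) = ln(7.788e-03/3.983e-04) = ln(19.5531) = 2.97313
Step 3: 1/T₂ - 1/T₁ = 1/393 - 1/338 = -4.140506e-04 K⁻¹
Step 4: Eₐ = -R × ln(k₂/k₁) / (1/T₂ - 1/T₁) = -8.314 × 2.97313 / -4.140506e-04
Step 5: Eₐ = 5.9700e+04 J/mol = 59.7 kJ/mol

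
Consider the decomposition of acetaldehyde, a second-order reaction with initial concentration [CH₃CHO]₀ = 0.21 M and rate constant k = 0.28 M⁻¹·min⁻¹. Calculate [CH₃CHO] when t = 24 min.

0.08709 M

Step 1: For a second-order reaction: 1/[CH₃CHO] = 1/[CH₃CHO]₀ + kt
Step 2: 1/[CH₃CHO] = 1/0.21 + 0.28 × 24
Step 3: 1/[CH₃CHO] = 4.762 + 6.72 = 11.48
Step 4: [CH₃CHO] = 1/11.48 = 0.08709 M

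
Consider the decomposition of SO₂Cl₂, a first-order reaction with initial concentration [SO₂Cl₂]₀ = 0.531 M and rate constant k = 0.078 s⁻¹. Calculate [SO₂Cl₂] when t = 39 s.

0.02535 M

Step 1: For a first-order reaction: [SO₂Cl₂] = [SO₂Cl₂]₀ × e^(-kt)
Step 2: [SO₂Cl₂] = 0.531 × e^(-0.078 × 39)
Step 3: [SO₂Cl₂] = 0.531 × e^(-3.042)
Step 4: [SO₂Cl₂] = 0.531 × 0.0477393 = 0.02535 M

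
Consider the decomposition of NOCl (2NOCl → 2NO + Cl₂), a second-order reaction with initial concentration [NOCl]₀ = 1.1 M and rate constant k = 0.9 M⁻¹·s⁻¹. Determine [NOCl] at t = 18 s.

0.05845 M

Step 1: For a second-order reaction: 1/[NOCl] = 1/[NOCl]₀ + kt
Step 2: 1/[NOCl] = 1/1.1 + 0.9 × 18
Step 3: 1/[NOCl] = 0.9091 + 16.2 = 17.11
Step 4: [NOCl] = 1/17.11 = 0.05845 M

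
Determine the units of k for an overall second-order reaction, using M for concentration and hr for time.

M⁻¹·hr⁻¹

Step 1: For overall order n, rate = k × (concentration)^n.
Step 2: Rate has units M·hr⁻¹; concentration term has units M^2.
Step 3: k = rate / (concentration)^n, so units of k = M^(1-2)·hr⁻¹ = M⁻¹·hr⁻¹.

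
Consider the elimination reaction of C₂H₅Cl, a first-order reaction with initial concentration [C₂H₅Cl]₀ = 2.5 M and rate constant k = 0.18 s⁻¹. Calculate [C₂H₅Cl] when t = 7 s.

0.7091 M

Step 1: For a first-order reaction: [C₂H₅Cl] = [C₂H₅Cl]₀ × e^(-kt)
Step 2: [C₂H₅Cl] = 2.5 × e^(-0.18 × 7)
Step 3: [C₂H₅Cl] = 2.5 × e^(-1.26)
Step 4: [C₂H₅Cl] = 2.5 × 0.283654 = 0.7091 M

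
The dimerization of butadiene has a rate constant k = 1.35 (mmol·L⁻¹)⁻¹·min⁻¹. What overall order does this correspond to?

second order (2)

Step 1: The units of k for an nth-order reaction are (concentration)^(1-n)·(time)⁻¹.
Step 2: Here k has units (mmol·L⁻¹)⁻¹·min⁻¹, so the concentration exponent is -1.
Step 3: 1 - n = -1 ⇒ n = 2. The reaction is second order.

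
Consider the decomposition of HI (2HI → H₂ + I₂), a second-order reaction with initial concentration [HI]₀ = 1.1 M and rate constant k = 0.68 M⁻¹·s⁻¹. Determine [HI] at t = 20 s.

0.06892 M

Step 1: For a second-order reaction: 1/[HI] = 1/[HI]₀ + kt
Step 2: 1/[HI] = 1/1.1 + 0.68 × 20
Step 3: 1/[HI] = 0.9091 + 13.6 = 14.51
Step 4: [HI] = 1/14.51 = 0.06892 M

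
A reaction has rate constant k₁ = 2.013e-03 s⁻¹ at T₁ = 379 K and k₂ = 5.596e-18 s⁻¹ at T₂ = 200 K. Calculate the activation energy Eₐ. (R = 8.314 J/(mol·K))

118.0 kJ/mol

Step 1: Use the two-temperature Arrhenius form: ln(k₂/k₁) = -Eₐ/R × (1/T₂ - 1/T₁)
Step 2: ln(k₂/k₁) = ln(5.596e-18/2.013e-03) = ln(2.77993e-15) = -33.5164
Step 3: 1/T₂ - 1/T₁ = 1/200 - 1/379 = 2.361478e-03 K⁻¹
Step 4: Eₐ = -R × ln(k₂/k₁) / (1/T₂ - 1/T₁) = -8.314 × -33.5164 / 2.361478e-03
Step 5: Eₐ = 1.1800e+05 J/mol = 118.0 kJ/mol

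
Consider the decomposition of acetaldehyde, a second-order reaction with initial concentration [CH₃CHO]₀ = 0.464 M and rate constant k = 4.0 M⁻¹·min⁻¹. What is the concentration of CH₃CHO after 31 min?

0.007927 M

Step 1: For a second-order reaction: 1/[CH₃CHO] = 1/[CH₃CHO]₀ + kt
Step 2: 1/[CH₃CHO] = 1/0.464 + 4.0 × 31
Step 3: 1/[CH₃CHO] = 2.155 + 124 = 126.2
Step 4: [CH₃CHO] = 1/126.2 = 0.007927 M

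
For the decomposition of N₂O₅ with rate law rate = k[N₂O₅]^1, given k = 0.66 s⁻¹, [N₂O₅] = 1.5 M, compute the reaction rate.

0.99 M/s

Step 1: Identify the rate law: rate = k[N₂O₅]^1
Step 2: Substitute values: rate = 0.66 × (1.5)^1
Step 3: Calculate: rate = 0.66 × 1.5 = 0.99 M/s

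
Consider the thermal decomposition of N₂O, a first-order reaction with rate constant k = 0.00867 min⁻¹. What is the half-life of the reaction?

79.95 min

Step 1: For a first-order reaction, t₁/₂ = ln(2)/k
Step 2: t₁/₂ = ln(2)/0.00867
Step 3: t₁/₂ = 0.6931/0.00867 = 79.95 min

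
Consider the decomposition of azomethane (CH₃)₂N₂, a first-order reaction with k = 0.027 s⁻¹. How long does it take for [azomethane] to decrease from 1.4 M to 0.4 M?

46.4 s

Step 1: For first-order: t = ln([azomethane]₀/[azomethane])/k
Step 2: t = ln(1.4/0.4)/0.027
Step 3: t = ln(3.5)/0.027
Step 4: t = 1.253/0.027 = 46.4 s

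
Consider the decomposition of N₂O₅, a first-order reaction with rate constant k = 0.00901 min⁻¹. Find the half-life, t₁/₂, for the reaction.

76.93 min

Step 1: For a first-order reaction, t₁/₂ = ln(2)/k
Step 2: t₁/₂ = ln(2)/0.00901
Step 3: t₁/₂ = 0.6931/0.00901 = 76.93 min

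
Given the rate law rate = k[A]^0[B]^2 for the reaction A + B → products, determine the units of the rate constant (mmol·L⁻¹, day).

(mmol·L⁻¹)⁻¹·day⁻¹

Step 1: Overall order = 0 + 2 = 2.
Step 2: rate has units mmol·L⁻¹·day⁻¹; [A]^0[B]^2 has units (mmol·L⁻¹)^2.
Step 3: k = rate/([A]^0[B]^2), so units of k = (mmol·L⁻¹)^(1-2)·day⁻¹ = (mmol·L⁻¹)⁻¹·day⁻¹.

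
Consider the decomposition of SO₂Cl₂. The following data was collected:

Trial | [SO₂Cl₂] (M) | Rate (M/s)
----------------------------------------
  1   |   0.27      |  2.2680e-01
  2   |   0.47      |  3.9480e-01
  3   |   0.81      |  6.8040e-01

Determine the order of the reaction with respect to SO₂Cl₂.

first order (1)

Step 1: Compare trials to find order n where rate₂/rate₁ = ([SO₂Cl₂]₂/[SO₂Cl₂]₁)^n
Step 2: rate₂/rate₁ = 3.9480e-01/2.2680e-01 = 1.741
Step 3: [SO₂Cl₂]₂/[SO₂Cl₂]₁ = 0.47/0.27 = 1.741
Step 4: n = ln(1.741)/ln(1.741) = 1.00 ≈ 1
Step 5: The reaction is first order in SO₂Cl₂.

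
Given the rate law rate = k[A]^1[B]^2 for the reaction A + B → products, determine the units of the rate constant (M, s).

M⁻²·s⁻¹

Step 1: Overall order = 1 + 2 = 3.
Step 2: rate has units M·s⁻¹; [A]^1[B]^2 has units M^3.
Step 3: k = rate/([A]^1[B]^2), so units of k = M^(1-3)·s⁻¹ = M⁻²·s⁻¹.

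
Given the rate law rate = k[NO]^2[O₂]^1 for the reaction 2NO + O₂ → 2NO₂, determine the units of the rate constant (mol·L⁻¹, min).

(mol·L⁻¹)⁻²·min⁻¹

Step 1: Overall order = 2 + 1 = 3.
Step 2: rate has units mol·L⁻¹·min⁻¹; [NO]^2[O₂]^1 has units (mol·L⁻¹)^3.
Step 3: k = rate/([NO]^2[O₂]^1), so units of k = (mol·L⁻¹)^(1-3)·min⁻¹ = (mol·L⁻¹)⁻²·min⁻¹.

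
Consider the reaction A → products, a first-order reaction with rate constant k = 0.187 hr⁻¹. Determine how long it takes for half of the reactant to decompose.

3.707 hr

Step 1: For a first-order reaction, t₁/₂ = ln(2)/k
Step 2: t₁/₂ = ln(2)/0.187
Step 3: t₁/₂ = 0.6931/0.187 = 3.707 hr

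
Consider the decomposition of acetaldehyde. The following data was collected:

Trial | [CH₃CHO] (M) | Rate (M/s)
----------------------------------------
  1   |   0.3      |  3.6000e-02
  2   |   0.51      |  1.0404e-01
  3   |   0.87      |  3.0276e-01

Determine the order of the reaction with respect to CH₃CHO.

second order (2)

Step 1: Compare trials to find order n where rate₂/rate₁ = ([CH₃CHO]₂/[CH₃CHO]₁)^n
Step 2: rate₂/rate₁ = 1.0404e-01/3.6000e-02 = 2.89
Step 3: [CH₃CHO]₂/[CH₃CHO]₁ = 0.51/0.3 = 1.7
Step 4: n = ln(2.89)/ln(1.7) = 2.00 ≈ 2
Step 5: The reaction is second order in CH₃CHO.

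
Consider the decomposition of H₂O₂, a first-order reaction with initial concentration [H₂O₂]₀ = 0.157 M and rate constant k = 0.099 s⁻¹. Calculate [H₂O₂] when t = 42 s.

0.002455 M

Step 1: For a first-order reaction: [H₂O₂] = [H₂O₂]₀ × e^(-kt)
Step 2: [H₂O₂] = 0.157 × e^(-0.099 × 42)
Step 3: [H₂O₂] = 0.157 × e^(-4.158)
Step 4: [H₂O₂] = 0.157 × 0.0156388 = 0.002455 M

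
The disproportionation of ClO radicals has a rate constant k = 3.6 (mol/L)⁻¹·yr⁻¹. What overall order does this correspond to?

second order (2)

Step 1: The units of k for an nth-order reaction are (concentration)^(1-n)·(time)⁻¹.
Step 2: Here k has units (mol/L)⁻¹·yr⁻¹, so the concentration exponent is -1.
Step 3: 1 - n = -1 ⇒ n = 2. The reaction is second order.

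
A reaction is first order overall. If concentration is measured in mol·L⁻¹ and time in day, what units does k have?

day⁻¹

Step 1: For overall order n, rate = k × (concentration)^n.
Step 2: Rate has units mol·L⁻¹·day⁻¹; concentration term has units (mol·L⁻¹)^1.
Step 3: k = rate / (concentration)^n, so units of k = (mol·L⁻¹)^(1-1)·day⁻¹ = day⁻¹.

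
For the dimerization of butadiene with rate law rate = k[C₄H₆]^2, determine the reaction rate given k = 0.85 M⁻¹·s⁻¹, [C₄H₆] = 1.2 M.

1.224 M/s

Step 1: Identify the rate law: rate = k[C₄H₆]^2
Step 2: Substitute values: rate = 0.85 × (1.2)^2
Step 3: Calculate: rate = 0.85 × 1.44 = 1.224 M/s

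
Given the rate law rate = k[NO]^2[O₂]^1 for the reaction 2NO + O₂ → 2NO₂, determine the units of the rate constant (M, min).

M⁻²·min⁻¹

Step 1: Overall order = 2 + 1 = 3.
Step 2: rate has units M·min⁻¹; [NO]^2[O₂]^1 has units M^3.
Step 3: k = rate/([NO]^2[O₂]^1), so units of k = M^(1-3)·min⁻¹ = M⁻²·min⁻¹.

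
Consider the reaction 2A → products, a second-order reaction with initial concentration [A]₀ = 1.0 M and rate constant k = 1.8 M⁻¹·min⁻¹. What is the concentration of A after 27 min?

0.02016 M

Step 1: For a second-order reaction: 1/[A] = 1/[A]₀ + kt
Step 2: 1/[A] = 1/1.0 + 1.8 × 27
Step 3: 1/[A] = 1 + 48.6 = 49.6
Step 4: [A] = 1/49.6 = 0.02016 M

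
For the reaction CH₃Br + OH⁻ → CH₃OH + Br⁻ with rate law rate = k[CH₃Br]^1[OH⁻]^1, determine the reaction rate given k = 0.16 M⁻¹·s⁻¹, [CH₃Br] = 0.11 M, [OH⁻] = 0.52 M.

0.009152 M/s

Step 1: The rate law is rate = k[CH₃Br]^1[OH⁻]^1
Step 2: Substitute: rate = 0.16 × (0.11)^1 × (0.52)^1
Step 3: rate = 0.16 × 0.11 × 0.52 = 0.009152 M/s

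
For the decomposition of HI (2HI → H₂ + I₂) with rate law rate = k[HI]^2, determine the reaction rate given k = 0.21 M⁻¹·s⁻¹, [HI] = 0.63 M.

0.08335 M/s

Step 1: Identify the rate law: rate = k[HI]^2
Step 2: Substitute values: rate = 0.21 × (0.63)^2
Step 3: Calculate: rate = 0.21 × 0.3969 = 0.083349 M/s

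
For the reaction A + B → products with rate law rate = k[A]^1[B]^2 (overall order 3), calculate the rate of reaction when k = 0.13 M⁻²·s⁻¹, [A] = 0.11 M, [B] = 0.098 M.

0.0001373 M/s

Step 1: The rate law is rate = k[A]^1[B]^2, overall order = 1+2 = 3
Step 2: Substitute values: rate = 0.13 × (0.11)^1 × (0.098)^2
Step 3: rate = 0.13 × 0.11 × 0.009604 = 0.000137337 M/s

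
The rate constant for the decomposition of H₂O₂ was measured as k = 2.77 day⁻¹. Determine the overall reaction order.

first order (1)

Step 1: The units of k for an nth-order reaction are (concentration)^(1-n)·(time)⁻¹.
Step 2: Here k has units day⁻¹, so the concentration exponent is 0.
Step 3: 1 - n = 0 ⇒ n = 1. The reaction is first order.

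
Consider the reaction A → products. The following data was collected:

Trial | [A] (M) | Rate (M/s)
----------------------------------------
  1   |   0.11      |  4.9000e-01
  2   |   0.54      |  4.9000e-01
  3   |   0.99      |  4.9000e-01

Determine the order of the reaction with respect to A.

zeroth order (0)

Step 1: Compare trials - when concentration changes, rate stays constant.
Step 2: rate₂/rate₁ = 4.9000e-01/4.9000e-01 = 1
Step 3: [A]₂/[A]₁ = 0.54/0.11 = 4.909
Step 4: Since rate ratio ≈ (conc ratio)^0, the reaction is zeroth order.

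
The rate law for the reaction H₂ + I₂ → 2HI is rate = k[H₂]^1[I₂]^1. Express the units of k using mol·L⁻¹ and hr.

(mol·L⁻¹)⁻¹·hr⁻¹

Step 1: Overall order = 1 + 1 = 2.
Step 2: rate has units mol·L⁻¹·hr⁻¹; [H₂]^1[I₂]^1 has units (mol·L⁻¹)^2.
Step 3: k = rate/([H₂]^1[I₂]^1), so units of k = (mol·L⁻¹)^(1-2)·hr⁻¹ = (mol·L⁻¹)⁻¹·hr⁻¹.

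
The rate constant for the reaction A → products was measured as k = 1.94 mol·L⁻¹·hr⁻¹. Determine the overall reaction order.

zeroth order (0)

Step 1: The units of k for an nth-order reaction are (concentration)^(1-n)·(time)⁻¹.
Step 2: Here k has units mol·L⁻¹·hr⁻¹, so the concentration exponent is 1.
Step 3: 1 - n = 1 ⇒ n = 0. The reaction is zeroth order.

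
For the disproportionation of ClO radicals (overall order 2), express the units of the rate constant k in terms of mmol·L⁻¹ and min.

(mmol·L⁻¹)⁻¹·min⁻¹

Step 1: For overall order n, rate = k × (concentration)^n.
Step 2: Rate has units mmol·L⁻¹·min⁻¹; concentration term has units (mmol·L⁻¹)^2.
Step 3: k = rate / (concentration)^n, so units of k = (mmol·L⁻¹)^(1-2)·min⁻¹ = (mmol·L⁻¹)⁻¹·min⁻¹.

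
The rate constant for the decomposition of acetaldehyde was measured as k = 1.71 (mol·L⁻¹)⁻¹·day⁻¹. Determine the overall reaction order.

second order (2)

Step 1: The units of k for an nth-order reaction are (concentration)^(1-n)·(time)⁻¹.
Step 2: Here k has units (mol·L⁻¹)⁻¹·day⁻¹, so the concentration exponent is -1.
Step 3: 1 - n = -1 ⇒ n = 2. The reaction is second order.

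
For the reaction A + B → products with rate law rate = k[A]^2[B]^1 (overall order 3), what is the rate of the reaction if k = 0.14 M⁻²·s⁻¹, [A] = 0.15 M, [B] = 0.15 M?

0.0004725 M/s

Step 1: The rate law is rate = k[A]^2[B]^1, overall order = 2+1 = 3
Step 2: Substitute values: rate = 0.14 × (0.15)^2 × (0.15)^1
Step 3: rate = 0.14 × 0.0225 × 0.15 = 0.0004725 M/s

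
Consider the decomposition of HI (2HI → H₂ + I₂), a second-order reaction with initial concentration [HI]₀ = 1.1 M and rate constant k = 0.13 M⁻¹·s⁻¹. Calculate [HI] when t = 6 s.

0.592 M

Step 1: For a second-order reaction: 1/[HI] = 1/[HI]₀ + kt
Step 2: 1/[HI] = 1/1.1 + 0.13 × 6
Step 3: 1/[HI] = 0.9091 + 0.78 = 1.689
Step 4: [HI] = 1/1.689 = 0.592 M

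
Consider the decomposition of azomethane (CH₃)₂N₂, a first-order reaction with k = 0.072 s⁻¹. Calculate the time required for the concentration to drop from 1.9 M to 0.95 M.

9.627 s

Step 1: For first-order: t = ln([azomethane]₀/[azomethane])/k
Step 2: t = ln(1.9/0.95)/0.072
Step 3: t = ln(2)/0.072
Step 4: t = 0.6931/0.072 = 9.627 s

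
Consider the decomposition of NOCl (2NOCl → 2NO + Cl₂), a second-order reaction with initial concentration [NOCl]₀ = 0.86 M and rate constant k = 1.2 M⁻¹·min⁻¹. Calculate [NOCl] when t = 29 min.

0.02781 M

Step 1: For a second-order reaction: 1/[NOCl] = 1/[NOCl]₀ + kt
Step 2: 1/[NOCl] = 1/0.86 + 1.2 × 29
Step 3: 1/[NOCl] = 1.163 + 34.8 = 35.96
Step 4: [NOCl] = 1/35.96 = 0.02781 M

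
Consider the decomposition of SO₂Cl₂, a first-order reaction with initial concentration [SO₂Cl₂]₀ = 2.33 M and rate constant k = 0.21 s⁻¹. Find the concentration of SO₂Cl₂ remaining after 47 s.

0.0001205 M

Step 1: For a first-order reaction: [SO₂Cl₂] = [SO₂Cl₂]₀ × e^(-kt)
Step 2: [SO₂Cl₂] = 2.33 × e^(-0.21 × 47)
Step 3: [SO₂Cl₂] = 2.33 × e^(-9.87)
Step 4: [SO₂Cl₂] = 2.33 × 5.17027e-05 = 0.0001205 M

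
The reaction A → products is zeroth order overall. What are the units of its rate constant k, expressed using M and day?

M·day⁻¹

Step 1: For overall order n, rate = k × (concentration)^n.
Step 2: Rate has units M·day⁻¹; concentration term has units M^0.
Step 3: k = rate / (concentration)^n, so units of k = M^(1-0)·day⁻¹ = M·day⁻¹.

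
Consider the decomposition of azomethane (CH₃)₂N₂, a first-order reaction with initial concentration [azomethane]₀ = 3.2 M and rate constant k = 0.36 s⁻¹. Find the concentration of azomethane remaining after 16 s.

0.01008 M

Step 1: For a first-order reaction: [azomethane] = [azomethane]₀ × e^(-kt)
Step 2: [azomethane] = 3.2 × e^(-0.36 × 16)
Step 3: [azomethane] = 3.2 × e^(-5.76)
Step 4: [azomethane] = 3.2 × 0.00315111 = 0.01008 M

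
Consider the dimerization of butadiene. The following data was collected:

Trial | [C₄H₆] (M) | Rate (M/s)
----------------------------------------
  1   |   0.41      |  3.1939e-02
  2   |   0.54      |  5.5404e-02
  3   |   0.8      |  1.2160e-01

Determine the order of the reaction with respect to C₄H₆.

second order (2)

Step 1: Compare trials to find order n where rate₂/rate₁ = ([C₄H₆]₂/[C₄H₆]₁)^n
Step 2: rate₂/rate₁ = 5.5404e-02/3.1939e-02 = 1.735
Step 3: [C₄H₆]₂/[C₄H₆]₁ = 0.54/0.41 = 1.317
Step 4: n = ln(1.735)/ln(1.317) = 2.00 ≈ 2
Step 5: The reaction is second order in C₄H₆.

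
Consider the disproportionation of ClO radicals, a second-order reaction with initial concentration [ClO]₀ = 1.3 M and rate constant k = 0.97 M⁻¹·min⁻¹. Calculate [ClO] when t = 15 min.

0.06528 M

Step 1: For a second-order reaction: 1/[ClO] = 1/[ClO]₀ + kt
Step 2: 1/[ClO] = 1/1.3 + 0.97 × 15
Step 3: 1/[ClO] = 0.7692 + 14.55 = 15.32
Step 4: [ClO] = 1/15.32 = 0.06528 M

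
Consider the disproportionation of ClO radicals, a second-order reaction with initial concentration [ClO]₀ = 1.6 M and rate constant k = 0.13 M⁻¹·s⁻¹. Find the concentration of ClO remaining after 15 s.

0.3883 M

Step 1: For a second-order reaction: 1/[ClO] = 1/[ClO]₀ + kt
Step 2: 1/[ClO] = 1/1.6 + 0.13 × 15
Step 3: 1/[ClO] = 0.625 + 1.95 = 2.575
Step 4: [ClO] = 1/2.575 = 0.3883 M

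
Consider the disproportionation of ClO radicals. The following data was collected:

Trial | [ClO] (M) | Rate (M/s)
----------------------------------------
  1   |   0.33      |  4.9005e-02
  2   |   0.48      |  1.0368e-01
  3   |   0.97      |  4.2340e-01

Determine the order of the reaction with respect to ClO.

second order (2)

Step 1: Compare trials to find order n where rate₂/rate₁ = ([ClO]₂/[ClO]₁)^n
Step 2: rate₂/rate₁ = 1.0368e-01/4.9005e-02 = 2.116
Step 3: [ClO]₂/[ClO]₁ = 0.48/0.33 = 1.455
Step 4: n = ln(2.116)/ln(1.455) = 2.00 ≈ 2
Step 5: The reaction is second order in ClO.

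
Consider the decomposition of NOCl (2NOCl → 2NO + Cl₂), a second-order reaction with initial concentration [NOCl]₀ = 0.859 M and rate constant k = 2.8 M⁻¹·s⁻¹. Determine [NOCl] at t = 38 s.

0.009297 M

Step 1: For a second-order reaction: 1/[NOCl] = 1/[NOCl]₀ + kt
Step 2: 1/[NOCl] = 1/0.859 + 2.8 × 38
Step 3: 1/[NOCl] = 1.164 + 106.4 = 107.6
Step 4: [NOCl] = 1/107.6 = 0.009297 M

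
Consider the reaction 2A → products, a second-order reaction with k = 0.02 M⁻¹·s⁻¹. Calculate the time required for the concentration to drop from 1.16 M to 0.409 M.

79.15 s

Step 1: For second-order: t = (1/[A] - 1/[A]₀)/k
Step 2: t = (1/0.409 - 1/1.16)/0.02
Step 3: t = (2.445 - 0.8621)/0.02
Step 4: t = 1.583/0.02 = 79.15 s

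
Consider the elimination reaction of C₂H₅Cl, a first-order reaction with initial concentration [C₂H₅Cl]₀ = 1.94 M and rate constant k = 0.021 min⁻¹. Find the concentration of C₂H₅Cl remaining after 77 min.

0.3851 M

Step 1: For a first-order reaction: [C₂H₅Cl] = [C₂H₅Cl]₀ × e^(-kt)
Step 2: [C₂H₅Cl] = 1.94 × e^(-0.021 × 77)
Step 3: [C₂H₅Cl] = 1.94 × e^(-1.617)
Step 4: [C₂H₅Cl] = 1.94 × 0.198493 = 0.3851 M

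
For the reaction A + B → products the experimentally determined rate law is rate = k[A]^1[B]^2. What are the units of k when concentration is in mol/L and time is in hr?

(mol/L)⁻²·hr⁻¹

Step 1: Overall order = 1 + 2 = 3.
Step 2: rate has units mol/L·hr⁻¹; [A]^1[B]^2 has units (mol/L)^3.
Step 3: k = rate/([A]^1[B]^2), so units of k = (mol/L)^(1-3)·hr⁻¹ = (mol/L)⁻²·hr⁻¹.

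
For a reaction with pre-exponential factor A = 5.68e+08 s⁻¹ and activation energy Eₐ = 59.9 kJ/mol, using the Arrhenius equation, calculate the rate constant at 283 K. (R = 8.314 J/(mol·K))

4.99e-03 s⁻¹

Step 1: Use the Arrhenius equation: k = A × exp(-Eₐ/RT)
Step 2: Convert Eₐ to J/mol: 59.9 kJ/mol = 59900 J/mol
Step 3: Calculate the exponent: -Eₐ/(RT) = -59900/(8.314 × 283) = -25.45836
Step 4: k = 5.68e+08 × exp(-25.45836)
Step 5: k = 5.68e+08 × 8.78162e-12 = 4.9880e-03 s⁻¹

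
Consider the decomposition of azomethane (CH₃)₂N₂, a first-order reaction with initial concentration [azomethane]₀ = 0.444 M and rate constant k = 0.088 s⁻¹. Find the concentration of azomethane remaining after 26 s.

0.04505 M

Step 1: For a first-order reaction: [azomethane] = [azomethane]₀ × e^(-kt)
Step 2: [azomethane] = 0.444 × e^(-0.088 × 26)
Step 3: [azomethane] = 0.444 × e^(-2.288)
Step 4: [azomethane] = 0.444 × 0.101469 = 0.04505 M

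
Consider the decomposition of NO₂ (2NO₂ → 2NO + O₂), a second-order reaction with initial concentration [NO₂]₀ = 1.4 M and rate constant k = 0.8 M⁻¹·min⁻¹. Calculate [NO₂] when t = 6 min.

0.1813 M

Step 1: For a second-order reaction: 1/[NO₂] = 1/[NO₂]₀ + kt
Step 2: 1/[NO₂] = 1/1.4 + 0.8 × 6
Step 3: 1/[NO₂] = 0.7143 + 4.8 = 5.514
Step 4: [NO₂] = 1/5.514 = 0.1813 M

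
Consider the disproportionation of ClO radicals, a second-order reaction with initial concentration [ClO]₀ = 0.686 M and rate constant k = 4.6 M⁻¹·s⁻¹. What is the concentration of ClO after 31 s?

0.006942 M

Step 1: For a second-order reaction: 1/[ClO] = 1/[ClO]₀ + kt
Step 2: 1/[ClO] = 1/0.686 + 4.6 × 31
Step 3: 1/[ClO] = 1.458 + 142.6 = 144.1
Step 4: [ClO] = 1/144.1 = 0.006942 M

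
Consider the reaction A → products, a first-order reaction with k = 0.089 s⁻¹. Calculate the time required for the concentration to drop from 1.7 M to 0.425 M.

15.58 s

Step 1: For first-order: t = ln([A]₀/[A])/k
Step 2: t = ln(1.7/0.425)/0.089
Step 3: t = ln(4)/0.089
Step 4: t = 1.386/0.089 = 15.58 s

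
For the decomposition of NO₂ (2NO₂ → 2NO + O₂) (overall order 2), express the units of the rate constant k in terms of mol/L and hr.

(mol/L)⁻¹·hr⁻¹

Step 1: For overall order n, rate = k × (concentration)^n.
Step 2: Rate has units mol/L·hr⁻¹; concentration term has units (mol/L)^2.
Step 3: k = rate / (concentration)^n, so units of k = (mol/L)^(1-2)·hr⁻¹ = (mol/L)⁻¹·hr⁻¹.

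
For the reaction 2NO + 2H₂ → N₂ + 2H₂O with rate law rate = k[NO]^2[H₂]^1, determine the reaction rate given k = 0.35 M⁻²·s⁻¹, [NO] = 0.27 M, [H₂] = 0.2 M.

0.005103 M/s

Step 1: The rate law is rate = k[NO]^2[H₂]^1
Step 2: Substitute: rate = 0.35 × (0.27)^2 × (0.2)^1
Step 3: rate = 0.35 × 0.0729 × 0.2 = 0.005103 M/s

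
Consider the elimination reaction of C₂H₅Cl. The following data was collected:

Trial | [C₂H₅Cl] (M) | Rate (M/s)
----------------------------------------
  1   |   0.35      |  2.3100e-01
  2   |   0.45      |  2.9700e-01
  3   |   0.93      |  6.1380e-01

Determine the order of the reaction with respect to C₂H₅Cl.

first order (1)

Step 1: Compare trials to find order n where rate₂/rate₁ = ([C₂H₅Cl]₂/[C₂H₅Cl]₁)^n
Step 2: rate₂/rate₁ = 2.9700e-01/2.3100e-01 = 1.286
Step 3: [C₂H₅Cl]₂/[C₂H₅Cl]₁ = 0.45/0.35 = 1.286
Step 4: n = ln(1.286)/ln(1.286) = 1.00 ≈ 1
Step 5: The reaction is first order in C₂H₅Cl.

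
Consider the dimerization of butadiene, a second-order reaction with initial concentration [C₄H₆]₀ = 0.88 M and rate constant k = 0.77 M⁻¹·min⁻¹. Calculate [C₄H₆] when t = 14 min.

0.08392 M

Step 1: For a second-order reaction: 1/[C₄H₆] = 1/[C₄H₆]₀ + kt
Step 2: 1/[C₄H₆] = 1/0.88 + 0.77 × 14
Step 3: 1/[C₄H₆] = 1.136 + 10.78 = 11.92
Step 4: [C₄H₆] = 1/11.92 = 0.08392 M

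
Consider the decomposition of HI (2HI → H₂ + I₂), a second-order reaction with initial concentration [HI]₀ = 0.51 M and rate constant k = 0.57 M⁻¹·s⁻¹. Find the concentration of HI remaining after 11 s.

0.1215 M

Step 1: For a second-order reaction: 1/[HI] = 1/[HI]₀ + kt
Step 2: 1/[HI] = 1/0.51 + 0.57 × 11
Step 3: 1/[HI] = 1.961 + 6.27 = 8.231
Step 4: [HI] = 1/8.231 = 0.1215 M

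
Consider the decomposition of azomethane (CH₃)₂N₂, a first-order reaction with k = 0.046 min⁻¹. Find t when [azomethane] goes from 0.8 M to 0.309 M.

20.68 min

Step 1: For first-order: t = ln([azomethane]₀/[azomethane])/k
Step 2: t = ln(0.8/0.309)/0.046
Step 3: t = ln(2.589)/0.046
Step 4: t = 0.9513/0.046 = 20.68 min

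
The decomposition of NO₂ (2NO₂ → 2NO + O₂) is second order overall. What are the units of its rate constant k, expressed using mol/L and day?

(mol/L)⁻¹·day⁻¹

Step 1: For overall order n, rate = k × (concentration)^n.
Step 2: Rate has units mol/L·day⁻¹; concentration term has units (mol/L)^2.
Step 3: k = rate / (concentration)^n, so units of k = (mol/L)^(1-2)·day⁻¹ = (mol/L)⁻¹·day⁻¹.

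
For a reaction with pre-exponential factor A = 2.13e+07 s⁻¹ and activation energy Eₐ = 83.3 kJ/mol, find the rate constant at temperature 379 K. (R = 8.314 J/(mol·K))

7.04e-05 s⁻¹

Step 1: Use the Arrhenius equation: k = A × exp(-Eₐ/RT)
Step 2: Convert Eₐ to J/mol: 83.3 kJ/mol = 83300 J/mol
Step 3: Calculate the exponent: -Eₐ/(RT) = -83300/(8.314 × 379) = -26.43600
Step 4: k = 2.13e+07 × exp(-26.43600)
Step 5: k = 2.13e+07 × 3.30363e-12 = 7.0367e-05 s⁻¹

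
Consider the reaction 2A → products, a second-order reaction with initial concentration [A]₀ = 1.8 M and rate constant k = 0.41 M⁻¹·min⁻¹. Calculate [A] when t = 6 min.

0.3316 M

Step 1: For a second-order reaction: 1/[A] = 1/[A]₀ + kt
Step 2: 1/[A] = 1/1.8 + 0.41 × 6
Step 3: 1/[A] = 0.5556 + 2.46 = 3.016
Step 4: [A] = 1/3.016 = 0.3316 M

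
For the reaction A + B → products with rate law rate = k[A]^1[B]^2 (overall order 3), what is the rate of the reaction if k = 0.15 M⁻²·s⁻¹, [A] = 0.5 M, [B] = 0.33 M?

0.008168 M/s

Step 1: The rate law is rate = k[A]^1[B]^2, overall order = 1+2 = 3
Step 2: Substitute values: rate = 0.15 × (0.5)^1 × (0.33)^2
Step 3: rate = 0.15 × 0.5 × 0.1089 = 0.0081675 M/s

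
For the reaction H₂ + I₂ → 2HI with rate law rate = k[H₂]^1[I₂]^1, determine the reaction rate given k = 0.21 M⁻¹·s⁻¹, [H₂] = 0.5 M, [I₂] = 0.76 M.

0.0798 M/s

Step 1: The rate law is rate = k[H₂]^1[I₂]^1
Step 2: Substitute: rate = 0.21 × (0.5)^1 × (0.76)^1
Step 3: rate = 0.21 × 0.5 × 0.76 = 0.0798 M/s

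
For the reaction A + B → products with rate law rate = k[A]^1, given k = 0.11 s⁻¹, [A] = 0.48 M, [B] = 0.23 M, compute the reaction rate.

0.0528 M/s

Step 1: The rate law is rate = k[A]^1
Step 2: Note that the rate does not depend on [B] (zero order in B).
Step 3: rate = 0.11 × (0.48)^1 = 0.0528 M/s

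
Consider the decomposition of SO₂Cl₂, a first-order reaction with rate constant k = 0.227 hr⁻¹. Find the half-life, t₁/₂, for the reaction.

3.054 hr

Step 1: For a first-order reaction, t₁/₂ = ln(2)/k
Step 2: t₁/₂ = ln(2)/0.227
Step 3: t₁/₂ = 0.6931/0.227 = 3.054 hr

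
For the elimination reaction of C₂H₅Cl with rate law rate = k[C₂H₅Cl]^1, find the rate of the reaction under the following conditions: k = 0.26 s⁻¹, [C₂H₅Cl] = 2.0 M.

0.52 M/s

Step 1: Identify the rate law: rate = k[C₂H₅Cl]^1
Step 2: Substitute values: rate = 0.26 × (2.0)^1
Step 3: Calculate: rate = 0.26 × 2 = 0.52 M/s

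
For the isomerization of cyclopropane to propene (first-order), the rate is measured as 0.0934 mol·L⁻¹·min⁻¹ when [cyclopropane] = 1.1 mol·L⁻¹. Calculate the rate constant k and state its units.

0.08491 min⁻¹

Step 1: rate = k[cyclopropane]^1, so k = rate / [cyclopropane]^1.
Step 2: k = 0.0934 / (1.1)^1 = 0.0934 / 1.1.
Step 3: k = 0.08491 min⁻¹.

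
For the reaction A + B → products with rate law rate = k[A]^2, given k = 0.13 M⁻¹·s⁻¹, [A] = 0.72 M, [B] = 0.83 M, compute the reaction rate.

0.06739 M/s

Step 1: The rate law is rate = k[A]^2
Step 2: Note that the rate does not depend on [B] (zero order in B).
Step 3: rate = 0.13 × (0.72)^2 = 0.067392 M/s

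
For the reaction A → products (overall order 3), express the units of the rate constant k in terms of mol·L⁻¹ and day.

(mol·L⁻¹)⁻²·day⁻¹

Step 1: For overall order n, rate = k × (concentration)^n.
Step 2: Rate has units mol·L⁻¹·day⁻¹; concentration term has units (mol·L⁻¹)^3.
Step 3: k = rate / (concentration)^n, so units of k = (mol·L⁻¹)^(1-3)·day⁻¹ = (mol·L⁻¹)⁻²·day⁻¹.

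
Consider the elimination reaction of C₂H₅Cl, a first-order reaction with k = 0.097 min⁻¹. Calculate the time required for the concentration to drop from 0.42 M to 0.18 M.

8.735 min

Step 1: For first-order: t = ln([C₂H₅Cl]₀/[C₂H₅Cl])/k
Step 2: t = ln(0.42/0.18)/0.097
Step 3: t = ln(2.333)/0.097
Step 4: t = 0.8473/0.097 = 8.735 min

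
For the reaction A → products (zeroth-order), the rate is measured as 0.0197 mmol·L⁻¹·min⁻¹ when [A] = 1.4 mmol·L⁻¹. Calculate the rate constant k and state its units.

0.0197 mmol·L⁻¹·min⁻¹

Step 1: For a zeroth-order reaction, rate = k (independent of concentration).
Step 2: k = rate = 0.0197 mmol·L⁻¹·min⁻¹.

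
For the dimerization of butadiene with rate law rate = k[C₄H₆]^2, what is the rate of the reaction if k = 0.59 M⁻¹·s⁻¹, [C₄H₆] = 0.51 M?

0.1535 M/s

Step 1: Identify the rate law: rate = k[C₄H₆]^2
Step 2: Substitute values: rate = 0.59 × (0.51)^2
Step 3: Calculate: rate = 0.59 × 0.2601 = 0.153459 M/s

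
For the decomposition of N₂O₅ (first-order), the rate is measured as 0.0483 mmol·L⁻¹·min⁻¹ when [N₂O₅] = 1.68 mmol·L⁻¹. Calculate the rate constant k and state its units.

0.02875 min⁻¹

Step 1: rate = k[N₂O₅]^1, so k = rate / [N₂O₅]^1.
Step 2: k = 0.0483 / (1.68)^1 = 0.0483 / 1.68.
Step 3: k = 0.02875 min⁻¹.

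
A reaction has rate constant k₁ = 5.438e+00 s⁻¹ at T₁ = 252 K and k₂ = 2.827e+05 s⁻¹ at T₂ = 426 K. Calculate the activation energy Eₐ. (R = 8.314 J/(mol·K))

55.7 kJ/mol

Step 1: Use the two-temperature Arrhenius form: ln(k₂/k₁) = -Eₐ/R × (1/T₂ - 1/T₁)
Step 2: ln(k₂/k₁) = ln(2.827e+05/5.438e+00) = ln(51986) = 10.8587
Step 3: 1/T₂ - 1/T₁ = 1/426 - 1/252 = -1.620836e-03 K⁻¹
Step 4: Eₐ = -R × ln(k₂/k₁) / (1/T₂ - 1/T₁) = -8.314 × 10.8587 / -1.620836e-03
Step 5: Eₐ = 5.5699e+04 J/mol = 55.7 kJ/mol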